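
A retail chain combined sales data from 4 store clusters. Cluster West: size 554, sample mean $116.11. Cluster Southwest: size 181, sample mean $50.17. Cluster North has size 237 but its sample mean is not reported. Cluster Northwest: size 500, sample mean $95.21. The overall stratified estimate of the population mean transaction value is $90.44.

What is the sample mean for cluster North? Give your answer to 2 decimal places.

51.13

Σ Nₕx̄ₕ = N·μ, so 237·x̄_North = 1472·90.44 − (554·116.11 + 181·50.17 + 500·95.21).
= 133127.68 − 121010.71 = 12116.97.
x̄_North = 12116.97 / 237 = 51.1265... → 51.13.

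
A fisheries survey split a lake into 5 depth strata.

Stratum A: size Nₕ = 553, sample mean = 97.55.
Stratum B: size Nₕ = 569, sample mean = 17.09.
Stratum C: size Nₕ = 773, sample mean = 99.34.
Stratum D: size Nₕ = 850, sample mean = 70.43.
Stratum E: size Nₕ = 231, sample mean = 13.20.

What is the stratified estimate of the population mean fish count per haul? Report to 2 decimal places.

N = 2976; weights Wₕ = Nₕ/N = (0.1858, 0.1912, 0.2597, 0.2856, 0.0776).
x̄_st = Σ Wₕ·x̄ₕ = 0.1858·97.55 + 0.1912·17.09 + 0.2597·99.34 + 0.2856·70.43 + 0.0776·13.20 ≈ 68.3380...
→ 68.34.

68.34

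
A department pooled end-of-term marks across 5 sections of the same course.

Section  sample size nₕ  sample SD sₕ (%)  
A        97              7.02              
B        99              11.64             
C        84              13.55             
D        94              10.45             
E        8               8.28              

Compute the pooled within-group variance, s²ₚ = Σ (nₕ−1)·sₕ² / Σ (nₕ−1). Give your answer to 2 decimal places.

116.40

Degrees of freedom: 96 + 98 + 83 + 93 + 7 = 377.
Σ(nₕ−1)sₕ² = 96·49.2804 + 98·135.4896 + 83·183.6025 + 93·109.2025 + 7·68.5584 = 43883.648.
s²ₚ = 43883.648 / 377 = 116.4022... → 116.40.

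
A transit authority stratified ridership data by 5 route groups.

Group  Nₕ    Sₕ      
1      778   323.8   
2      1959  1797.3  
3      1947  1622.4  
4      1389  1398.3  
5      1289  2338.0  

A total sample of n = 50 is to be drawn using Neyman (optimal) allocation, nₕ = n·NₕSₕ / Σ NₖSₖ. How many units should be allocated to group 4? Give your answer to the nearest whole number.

8

1: NₕSₕ = 778·323.8 = 251916.4
2: NₕSₕ = 1959·1797.3 = 3520910.7
3: NₕSₕ = 1947·1622.4 = 3158812.8
4: NₕSₕ = 1389·1398.3 = 1942238.7
5: NₕSₕ = 1289·2338.0 = 3013682
Σ NₕSₕ = 11887560.6.
n_4 = 50·1942238.7/11887560.6 = 8.169... → 8.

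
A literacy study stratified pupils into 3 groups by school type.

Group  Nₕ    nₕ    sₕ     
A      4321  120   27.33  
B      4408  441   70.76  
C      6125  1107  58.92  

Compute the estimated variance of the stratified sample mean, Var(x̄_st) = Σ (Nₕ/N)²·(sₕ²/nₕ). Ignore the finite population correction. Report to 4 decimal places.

2.0598

N = 14854. Term for each stratum: Wₕ²sₕ²/nₕ.
Var(x̄_st) = 0.5267199 + 0.9998466 + 0.5332160 = 2.0597826 → 2.0598.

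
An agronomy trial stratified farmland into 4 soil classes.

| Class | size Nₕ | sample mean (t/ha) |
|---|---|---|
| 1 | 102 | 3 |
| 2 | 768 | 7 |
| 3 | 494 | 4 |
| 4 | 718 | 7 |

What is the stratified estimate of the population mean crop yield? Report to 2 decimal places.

6.09

N = 102 + 768 + 494 + 718 = 2082.
The stratified mean weights each stratum mean by its population share Nₕ/N.
Σ Nₕx̄ₕ = 102·3 + 768·7 + 494·4 + 718·7 = 306 + 5376 + 1976 + 5026 = 12684.
Divide by N: 12684 / 2082 = 6.0922... → 6.09.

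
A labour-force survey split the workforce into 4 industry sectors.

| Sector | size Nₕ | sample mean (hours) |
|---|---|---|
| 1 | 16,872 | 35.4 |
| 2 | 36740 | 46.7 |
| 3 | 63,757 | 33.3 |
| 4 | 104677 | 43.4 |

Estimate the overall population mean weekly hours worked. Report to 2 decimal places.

N = 222046; weights Wₕ = Nₕ/N = (0.0760, 0.1655, 0.2871, 0.4714).
x̄_st = Σ Wₕ·x̄ₕ = 0.0760·35.4 + 0.1655·46.7 + 0.2871·33.3 + 0.4714·43.4 ≈ 40.4381...
→ 40.44.

40.44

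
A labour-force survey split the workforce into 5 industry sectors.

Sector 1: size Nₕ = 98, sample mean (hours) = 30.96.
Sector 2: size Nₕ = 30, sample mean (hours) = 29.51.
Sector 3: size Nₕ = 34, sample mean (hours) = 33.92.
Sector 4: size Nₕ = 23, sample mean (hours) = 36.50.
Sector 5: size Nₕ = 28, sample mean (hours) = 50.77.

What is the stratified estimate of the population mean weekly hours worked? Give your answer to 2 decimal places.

x̄_st = (Σ Nₕx̄ₕ) / (Σ Nₕ) = (98·30.96 + 30·29.51 + 34·33.92 + 23·36.50 + 28·50.77) / 213
= 7333.72 / 213 = 34.4306... → 34.43.

34.43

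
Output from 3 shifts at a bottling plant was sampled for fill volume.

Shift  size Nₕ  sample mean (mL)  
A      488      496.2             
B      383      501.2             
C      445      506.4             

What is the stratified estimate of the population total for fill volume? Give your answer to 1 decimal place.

659453.2

Population total = Σ Nₕ·x̄ₕ (each stratum's size times its mean).
488·496.2 + 383·501.2 + 445·506.4 = 242145.6 + 191959.6 + 225348 = 659453.2.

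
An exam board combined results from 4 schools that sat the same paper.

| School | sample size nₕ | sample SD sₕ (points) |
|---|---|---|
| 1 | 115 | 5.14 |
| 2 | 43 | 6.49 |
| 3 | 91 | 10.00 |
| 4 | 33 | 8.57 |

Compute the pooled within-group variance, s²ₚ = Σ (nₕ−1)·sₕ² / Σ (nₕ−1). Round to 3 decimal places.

1: (115−1)·5.14² = 114·26.4196 = 3011.8344
2: (43−1)·6.49² = 42·42.1201 = 1769.0442
3: (91−1)·10.00² = 90·100 = 9000
4: (33−1)·8.57² = 32·73.4449 = 2350.2368
Numerator = 16131.1154; denominator = Σ(nₕ−1) = 278.
s²ₚ = 16131.1154/278 = 58.02559... → 58.026.

58.026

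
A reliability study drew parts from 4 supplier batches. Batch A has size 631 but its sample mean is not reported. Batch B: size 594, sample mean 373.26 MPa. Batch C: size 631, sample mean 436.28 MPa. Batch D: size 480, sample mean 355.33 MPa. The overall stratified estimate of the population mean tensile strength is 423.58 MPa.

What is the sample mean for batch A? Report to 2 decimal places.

510.17

N = 631 + 594 + 631 + 480 = 2336.
Overall total = μ·N = 423.58·2336 = 989482.88.
Subtract the known strata: 594·373.26 + 631·436.28 + 480·355.33 = 667567.52.
Remaining total for batch A: 989482.88 − 667567.52 = 321915.36.
Divide by its size: 321915.36 / 631 = 510.1670... → 510.17.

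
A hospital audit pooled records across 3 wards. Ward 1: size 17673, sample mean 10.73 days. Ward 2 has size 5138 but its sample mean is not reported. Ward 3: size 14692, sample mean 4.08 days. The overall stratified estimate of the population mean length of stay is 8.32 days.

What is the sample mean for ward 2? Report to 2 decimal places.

Σ Nₕx̄ₕ = N·μ, so 5138·x̄_2 = 37503·8.32 − (17673·10.73 + 14692·4.08).
= 312024.96 − 249574.65 = 62450.31.
x̄_2 = 62450.31 / 5138 = 12.1546... → 12.15.

12.15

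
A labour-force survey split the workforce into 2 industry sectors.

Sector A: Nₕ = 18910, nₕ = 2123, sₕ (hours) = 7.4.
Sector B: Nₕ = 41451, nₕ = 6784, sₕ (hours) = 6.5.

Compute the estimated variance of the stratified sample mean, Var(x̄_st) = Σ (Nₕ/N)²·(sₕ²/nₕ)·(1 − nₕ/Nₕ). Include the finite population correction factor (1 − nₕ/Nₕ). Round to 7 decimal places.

N = 60361. Term for each stratum: Wₕ²sₕ²/nₕ·(1−nₕ/Nₕ).
Var(x̄_st) = 0.0022473215 + 0.0024562880 = 0.0047036096 → 0.0047036.

0.0047036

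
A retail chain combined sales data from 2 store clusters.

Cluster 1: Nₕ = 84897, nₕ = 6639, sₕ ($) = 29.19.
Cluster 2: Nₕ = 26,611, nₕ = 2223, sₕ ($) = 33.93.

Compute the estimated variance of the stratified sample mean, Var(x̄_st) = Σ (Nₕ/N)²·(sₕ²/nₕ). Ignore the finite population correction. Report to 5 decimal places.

0.10389

N = 111508. Term for each stratum: Wₕ²sₕ²/nₕ.
Var(x̄_st) = 0.07439404 + 0.02949433 = 0.10388838 → 0.10389.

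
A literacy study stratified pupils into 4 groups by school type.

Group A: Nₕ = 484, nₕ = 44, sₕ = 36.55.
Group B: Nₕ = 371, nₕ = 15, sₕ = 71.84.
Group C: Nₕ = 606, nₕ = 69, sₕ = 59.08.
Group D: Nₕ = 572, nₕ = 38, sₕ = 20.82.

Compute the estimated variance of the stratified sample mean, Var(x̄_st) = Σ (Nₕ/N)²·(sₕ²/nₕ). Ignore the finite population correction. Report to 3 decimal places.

18.577

N = 2033. Term for each stratum: Wₕ²sₕ²/nₕ.
Var(x̄_st) = 1.720830 + 11.458149 + 4.494717 + 0.903015 = 18.576712 → 18.577.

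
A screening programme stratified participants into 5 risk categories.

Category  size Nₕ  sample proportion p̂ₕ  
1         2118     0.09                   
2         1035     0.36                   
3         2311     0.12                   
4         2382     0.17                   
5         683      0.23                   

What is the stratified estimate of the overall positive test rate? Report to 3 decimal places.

0.164

N = 2118 + 1035 + 2311 + 2382 + 683 = 8529.
Overall proportion = Σ (Nₕ/N)·p̂ₕ.
Σ Nₕp̂ₕ = 190.62 + 372.6 + 277.32 + 404.94 + 157.09 = 1402.57.
1402.57 / 8529 = 0.16445... → 0.164.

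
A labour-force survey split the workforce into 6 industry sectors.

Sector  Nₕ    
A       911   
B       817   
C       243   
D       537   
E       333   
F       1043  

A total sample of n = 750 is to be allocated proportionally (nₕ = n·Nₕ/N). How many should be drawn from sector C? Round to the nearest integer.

47

Share of sector C = 243/3884 = 0.06256.
Allocate 750 × 0.06256 = 46.923... → 47.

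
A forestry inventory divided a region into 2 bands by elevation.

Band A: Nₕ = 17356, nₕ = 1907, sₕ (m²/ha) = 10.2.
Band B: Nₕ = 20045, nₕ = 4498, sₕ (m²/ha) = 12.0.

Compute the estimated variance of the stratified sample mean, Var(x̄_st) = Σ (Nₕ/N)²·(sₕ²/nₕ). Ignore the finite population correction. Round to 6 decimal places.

0.020944

N = 37401. Term for each stratum: Wₕ²sₕ²/nₕ.
Var(x̄_st) = 0.011748502 + 0.009195783 = 0.020944286 → 0.020944.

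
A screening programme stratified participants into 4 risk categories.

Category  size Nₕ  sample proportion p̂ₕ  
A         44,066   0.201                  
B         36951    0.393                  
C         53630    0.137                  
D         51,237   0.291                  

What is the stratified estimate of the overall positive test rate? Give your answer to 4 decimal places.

Wₕ = Nₕ/N with N = 185884: 0.2371, 0.1988, 0.2885, 0.2756.
p̂_st = 0.2371·0.201 + 0.1988·0.393 + 0.2885·0.137 + 0.2756·0.291 ≈ 0.245509... → 0.2455.

0.2455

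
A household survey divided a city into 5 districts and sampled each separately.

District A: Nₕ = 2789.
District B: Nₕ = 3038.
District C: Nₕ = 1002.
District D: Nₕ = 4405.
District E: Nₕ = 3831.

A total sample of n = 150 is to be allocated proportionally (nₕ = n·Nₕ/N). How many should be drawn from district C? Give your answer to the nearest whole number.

N = 2789 + 3038 + 1002 + 4405 + 3831 = 15065.
n_C = 150·1002/15065 = 9.977... → 10.

10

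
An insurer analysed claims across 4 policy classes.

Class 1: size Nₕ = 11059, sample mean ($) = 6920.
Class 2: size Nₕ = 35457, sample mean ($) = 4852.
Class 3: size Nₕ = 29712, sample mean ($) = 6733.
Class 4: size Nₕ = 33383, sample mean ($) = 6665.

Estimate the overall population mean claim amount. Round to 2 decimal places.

N = 11059 + 35457 + 29712 + 33383 = 109611.
Weight each subgroup mean by Nₕ/N and sum.
Σ Nₕx̄ₕ = 11059·6920 + 35457·4852 + 29712·6733 + 33383·6665 = 76528280 + 172037364 + 200050896 + 222497695 = 671114235.
Divide by N: 671114235 / 109611 = 6122.6906... → 6122.69.

6122.69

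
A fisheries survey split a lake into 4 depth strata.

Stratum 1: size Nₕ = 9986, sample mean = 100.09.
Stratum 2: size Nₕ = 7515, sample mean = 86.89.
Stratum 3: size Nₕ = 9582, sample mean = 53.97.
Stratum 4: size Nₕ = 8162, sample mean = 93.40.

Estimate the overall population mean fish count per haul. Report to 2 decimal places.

83.19

N = 9986 + 7515 + 9582 + 8162 = 35245.
The stratified mean weights each stratum mean by its population share Nₕ/N.
Σ Nₕx̄ₕ = 9986·100.09 + 7515·86.89 + 9582·53.97 + 8162·93.40 = 999498.74 + 652978.35 + 517140.54 + 762330.8 = 2931948.43.
Divide by N: 2931948.43 / 35245 = 83.1876... → 83.19.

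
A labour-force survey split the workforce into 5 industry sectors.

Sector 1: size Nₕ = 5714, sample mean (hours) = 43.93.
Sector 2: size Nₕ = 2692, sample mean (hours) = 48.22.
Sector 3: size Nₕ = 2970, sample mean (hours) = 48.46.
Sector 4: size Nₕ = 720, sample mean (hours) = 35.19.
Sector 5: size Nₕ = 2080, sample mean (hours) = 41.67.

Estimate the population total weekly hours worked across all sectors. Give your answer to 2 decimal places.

1: 5714·43.93 = 251016.02
2: 2692·48.22 = 129808.24
3: 2970·48.46 = 143926.2
4: 720·35.19 = 25336.8
5: 2080·41.67 = 86673.6
τ̂ = Σ Nₕx̄ₕ = 636760.86.

636760.86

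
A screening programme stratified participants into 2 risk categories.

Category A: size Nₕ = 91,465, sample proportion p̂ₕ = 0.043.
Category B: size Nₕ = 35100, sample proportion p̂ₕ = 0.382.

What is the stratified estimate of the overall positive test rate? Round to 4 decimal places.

0.1370

N = 91465 + 35100 = 126565.
Overall proportion = Σ (Nₕ/N)·p̂ₕ.
Σ Nₕp̂ₕ = 3932.995 + 13408.2 = 17341.195.
17341.195 / 126565 = 0.137014... → 0.1370.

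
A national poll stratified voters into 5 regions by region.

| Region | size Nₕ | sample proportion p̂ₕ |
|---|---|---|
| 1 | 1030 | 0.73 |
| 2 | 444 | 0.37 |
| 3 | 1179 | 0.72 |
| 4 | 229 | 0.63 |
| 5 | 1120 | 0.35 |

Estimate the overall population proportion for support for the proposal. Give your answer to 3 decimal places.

Wₕ = Nₕ/N with N = 4002: 0.2574, 0.1109, 0.2946, 0.0572, 0.2799.
p̂_st = 0.2574·0.73 + 0.1109·0.37 + 0.2946·0.72 + 0.0572·0.63 + 0.2799·0.35 ≈ 0.57504... → 0.575.

0.575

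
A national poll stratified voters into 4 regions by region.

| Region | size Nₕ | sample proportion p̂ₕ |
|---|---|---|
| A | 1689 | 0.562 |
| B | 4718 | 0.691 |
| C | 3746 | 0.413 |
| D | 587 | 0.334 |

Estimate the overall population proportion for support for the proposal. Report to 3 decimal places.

Wₕ = Nₕ/N with N = 10740: 0.1573, 0.4393, 0.3488, 0.0547.
p̂_st = 0.1573·0.562 + 0.4393·0.691 + 0.3488·0.413 + 0.0547·0.334 ≈ 0.55424... → 0.554.

0.554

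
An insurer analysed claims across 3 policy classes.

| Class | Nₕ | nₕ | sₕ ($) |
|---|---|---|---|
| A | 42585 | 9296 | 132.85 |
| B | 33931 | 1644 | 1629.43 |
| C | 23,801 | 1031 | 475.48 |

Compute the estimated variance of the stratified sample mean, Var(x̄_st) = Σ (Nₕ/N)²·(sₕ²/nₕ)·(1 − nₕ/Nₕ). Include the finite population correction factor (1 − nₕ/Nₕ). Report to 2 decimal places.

N = 100317. Term for each stratum: Wₕ²sₕ²/nₕ·(1−nₕ/Nₕ).
Var(x̄_st) = 0.26745 + 175.81053 + 11.80905 = 187.88703 → 187.89.

187.89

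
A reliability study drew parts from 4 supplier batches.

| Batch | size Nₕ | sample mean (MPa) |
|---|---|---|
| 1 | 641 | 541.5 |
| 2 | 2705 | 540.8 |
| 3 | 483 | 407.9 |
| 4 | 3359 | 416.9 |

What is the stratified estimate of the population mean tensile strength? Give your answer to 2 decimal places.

474.03

x̄_st = (Σ Nₕx̄ₕ) / (Σ Nₕ) = (641·541.5 + 2705·540.8 + 483·407.9 + 3359·416.9) / 7188
= 3407348.3 / 7188 = 474.0329... → 474.03.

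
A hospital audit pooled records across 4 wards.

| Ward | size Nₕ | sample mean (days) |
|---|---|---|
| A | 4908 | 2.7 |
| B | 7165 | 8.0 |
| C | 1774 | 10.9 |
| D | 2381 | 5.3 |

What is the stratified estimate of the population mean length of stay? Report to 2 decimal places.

6.32

N = 16228; weights Wₕ = Nₕ/N = (0.3024, 0.4415, 0.1093, 0.1467).
x̄_st = Σ Wₕ·x̄ₕ = 0.3024·2.7 + 0.4415·8.0 + 0.1093·10.9 + 0.1467·5.3 ≈ 6.3179...
→ 6.32.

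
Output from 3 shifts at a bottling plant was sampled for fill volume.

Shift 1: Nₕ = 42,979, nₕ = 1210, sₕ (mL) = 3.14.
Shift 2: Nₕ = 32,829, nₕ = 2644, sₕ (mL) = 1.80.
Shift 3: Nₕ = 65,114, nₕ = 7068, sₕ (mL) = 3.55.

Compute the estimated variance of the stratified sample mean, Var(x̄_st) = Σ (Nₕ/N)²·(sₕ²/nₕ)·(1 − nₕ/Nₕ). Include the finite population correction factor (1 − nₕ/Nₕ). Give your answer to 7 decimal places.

N = 140922; Wₕ = Nₕ/N.
shift 1: (42979/140922)²·3.14²/1210·(1 − 1210/42979) = 0.0007365915
shift 2: (32829/140922)²·1.80²/2644·(1 − 2644/32829) = 0.0000611469
shift 3: (65114/140922)²·3.55²/7068·(1 − 7068/65114) = 0.0003393511
Sum = 0.0011370896 → 0.0011371.

0.0011371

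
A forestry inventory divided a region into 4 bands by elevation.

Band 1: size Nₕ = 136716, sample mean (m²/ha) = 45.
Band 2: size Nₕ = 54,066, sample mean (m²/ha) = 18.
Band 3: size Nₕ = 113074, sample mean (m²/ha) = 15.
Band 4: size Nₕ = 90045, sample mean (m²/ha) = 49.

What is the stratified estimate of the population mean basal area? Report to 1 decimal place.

33.6

x̄_st = (Σ Nₕx̄ₕ) / (Σ Nₕ) = (136716·45 + 54066·18 + 113074·15 + 90045·49) / 393901
= 13233723 / 393901 = 33.597... → 33.6.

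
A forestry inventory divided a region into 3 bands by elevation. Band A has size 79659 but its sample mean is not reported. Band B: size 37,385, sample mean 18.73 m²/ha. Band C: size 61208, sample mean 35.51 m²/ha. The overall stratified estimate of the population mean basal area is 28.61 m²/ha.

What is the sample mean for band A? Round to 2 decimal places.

N = 79659 + 37385 + 61208 = 178252.
Overall total = μ·N = 28.61·178252 = 5099789.72.
Subtract the known strata: 37385·18.73 + 61208·35.51 = 2873717.13.
Remaining total for band A: 5099789.72 − 2873717.13 = 2226072.59.
Divide by its size: 2226072.59 / 79659 = 27.9450... → 27.95.

27.95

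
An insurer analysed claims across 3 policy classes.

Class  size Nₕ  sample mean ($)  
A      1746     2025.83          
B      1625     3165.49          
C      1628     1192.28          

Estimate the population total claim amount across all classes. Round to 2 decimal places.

10622052.27

Estimate total by summing Nₕ·x̄ₕ over strata.
1746·2025.83 + 1625·3165.49 + 1628·1192.28 = 3537099.18 + 5143921.25 + 1941031.84 = 10622052.27.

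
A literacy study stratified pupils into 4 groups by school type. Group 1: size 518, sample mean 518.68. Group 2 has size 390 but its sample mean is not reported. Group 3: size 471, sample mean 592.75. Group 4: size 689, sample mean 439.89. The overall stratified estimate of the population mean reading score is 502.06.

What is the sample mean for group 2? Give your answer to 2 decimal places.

N = 518 + 390 + 471 + 689 = 2068.
Overall total = μ·N = 502.06·2068 = 1038260.08.
Subtract the known strata: 518·518.68 + 471·592.75 + 689·439.89 = 850945.7.
Remaining total for group 2: 1038260.08 − 850945.7 = 187314.38.
Divide by its size: 187314.38 / 390 = 480.2933... → 480.29.

480.29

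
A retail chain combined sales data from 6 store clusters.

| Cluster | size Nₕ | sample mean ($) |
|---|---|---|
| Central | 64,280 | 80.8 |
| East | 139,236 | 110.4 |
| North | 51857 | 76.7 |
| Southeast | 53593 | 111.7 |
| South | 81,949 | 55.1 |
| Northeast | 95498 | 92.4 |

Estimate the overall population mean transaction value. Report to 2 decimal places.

x̄_st = (Σ Nₕx̄ₕ) / (Σ Nₕ) = (64280·80.8 + 139236·110.4 + 51857·76.7 + 53593·111.7 + 81949·55.1 + 95498·92.4) / 486413
= 43868653.5 / 486413 = 90.1881... → 90.19.

90.19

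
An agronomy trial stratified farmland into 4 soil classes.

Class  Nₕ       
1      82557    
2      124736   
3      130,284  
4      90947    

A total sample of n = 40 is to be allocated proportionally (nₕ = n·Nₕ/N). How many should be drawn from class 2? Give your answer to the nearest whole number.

12

Share of class 2 = 124736/428524 = 0.29108.
Allocate 40 × 0.29108 = 11.643... → 12.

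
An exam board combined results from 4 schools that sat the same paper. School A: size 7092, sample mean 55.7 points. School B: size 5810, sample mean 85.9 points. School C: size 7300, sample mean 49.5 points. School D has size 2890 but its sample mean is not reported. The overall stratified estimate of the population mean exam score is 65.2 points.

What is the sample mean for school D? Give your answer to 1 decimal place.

86.6

Σ Nₕx̄ₕ = N·μ, so 2890·x̄_D = 23092·65.2 − (7092·55.7 + 5810·85.9 + 7300·49.5).
= 1505598.4 − 1255453.4 = 250145.
x̄_D = 250145 / 2890 = 86.555... → 86.6.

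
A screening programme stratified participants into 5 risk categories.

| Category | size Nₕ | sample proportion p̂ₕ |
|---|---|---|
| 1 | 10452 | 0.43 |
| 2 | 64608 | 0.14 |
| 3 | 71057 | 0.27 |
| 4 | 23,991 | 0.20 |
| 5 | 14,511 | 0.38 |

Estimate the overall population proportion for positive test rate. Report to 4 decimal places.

Wₕ = Nₕ/N with N = 184619: 0.0566, 0.3500, 0.3849, 0.1299, 0.0786.
p̂_st = 0.0566·0.43 + 0.3500·0.14 + 0.3849·0.27 + 0.1299·0.20 + 0.0786·0.38 ≈ 0.233114... → 0.2331.

0.2331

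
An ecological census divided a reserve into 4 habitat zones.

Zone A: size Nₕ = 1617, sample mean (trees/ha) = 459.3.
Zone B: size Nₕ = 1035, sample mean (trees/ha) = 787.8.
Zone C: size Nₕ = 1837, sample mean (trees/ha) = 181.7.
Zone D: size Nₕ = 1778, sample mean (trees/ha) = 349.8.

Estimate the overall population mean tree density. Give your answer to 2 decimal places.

401.12

x̄_st = (Σ Nₕx̄ₕ) / (Σ Nₕ) = (1617·459.3 + 1035·787.8 + 1837·181.7 + 1778·349.8) / 6267
= 2513788.4 / 6267 = 401.1151... → 401.12.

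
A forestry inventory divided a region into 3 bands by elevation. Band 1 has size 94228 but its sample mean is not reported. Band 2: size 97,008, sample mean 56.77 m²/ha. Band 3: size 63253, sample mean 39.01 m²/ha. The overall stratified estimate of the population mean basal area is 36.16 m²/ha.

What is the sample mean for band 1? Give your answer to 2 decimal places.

N = 94228 + 97008 + 63253 = 254489.
Overall total = μ·N = 36.16·254489 = 9202322.24.
Subtract the known strata: 97008·56.77 + 63253·39.01 = 7974643.69.
Remaining total for band 1: 9202322.24 − 7974643.69 = 1227678.55.
Divide by its size: 1227678.55 / 94228 = 13.0288... → 13.03.

13.03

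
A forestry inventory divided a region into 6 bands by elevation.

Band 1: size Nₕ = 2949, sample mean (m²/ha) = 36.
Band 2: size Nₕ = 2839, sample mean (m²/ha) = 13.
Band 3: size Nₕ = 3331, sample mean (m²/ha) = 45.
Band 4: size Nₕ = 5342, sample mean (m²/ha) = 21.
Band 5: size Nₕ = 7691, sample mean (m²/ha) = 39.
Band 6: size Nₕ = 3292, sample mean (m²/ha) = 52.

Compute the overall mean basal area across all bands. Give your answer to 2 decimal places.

34.44

N = 25444; weights Wₕ = Nₕ/N = (0.1159, 0.1116, 0.1309, 0.2100, 0.3023, 0.1294).
x̄_st = Σ Wₕ·x̄ₕ = 0.1159·36 + 0.1116·13 + 0.1309·45 + 0.2100·21 + 0.3023·39 + 0.1294·52 ≈ 34.4396...
→ 34.44.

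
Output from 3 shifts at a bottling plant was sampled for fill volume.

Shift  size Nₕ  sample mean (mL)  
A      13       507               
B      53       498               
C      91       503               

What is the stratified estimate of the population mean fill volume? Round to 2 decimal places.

501.64

N = 13 + 53 + 91 = 157.
Weight each subgroup mean by Nₕ/N and sum.
Σ Nₕx̄ₕ = 13·507 + 53·498 + 91·503 = 6591 + 26394 + 45773 = 78758.
Divide by N: 78758 / 157 = 501.6433... → 501.64.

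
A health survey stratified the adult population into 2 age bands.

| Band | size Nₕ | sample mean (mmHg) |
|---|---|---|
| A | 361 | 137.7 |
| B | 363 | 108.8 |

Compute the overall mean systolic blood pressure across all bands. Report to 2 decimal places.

N = 724; weights Wₕ = Nₕ/N = (0.4986, 0.5014).
x̄_st = Σ Wₕ·x̄ₕ = 0.4986·137.7 + 0.5014·108.8 ≈ 123.2101...
→ 123.21.

123.21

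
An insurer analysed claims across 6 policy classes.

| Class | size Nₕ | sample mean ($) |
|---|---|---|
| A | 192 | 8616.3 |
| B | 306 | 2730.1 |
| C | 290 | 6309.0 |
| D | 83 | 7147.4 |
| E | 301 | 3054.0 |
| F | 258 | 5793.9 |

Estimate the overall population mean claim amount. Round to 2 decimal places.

N = 1430; weights Wₕ = Nₕ/N = (0.1343, 0.2140, 0.2028, 0.0580, 0.2105, 0.1804).
x̄_st = Σ Wₕ·x̄ₕ = 0.1343·8616.3 + 0.2140·2730.1 + 0.2028·6309.0 + 0.0580·7147.4 + 0.2105·3054.0 + 0.1804·5793.9 ≈ 5123.5417...
→ 5123.54.

5123.54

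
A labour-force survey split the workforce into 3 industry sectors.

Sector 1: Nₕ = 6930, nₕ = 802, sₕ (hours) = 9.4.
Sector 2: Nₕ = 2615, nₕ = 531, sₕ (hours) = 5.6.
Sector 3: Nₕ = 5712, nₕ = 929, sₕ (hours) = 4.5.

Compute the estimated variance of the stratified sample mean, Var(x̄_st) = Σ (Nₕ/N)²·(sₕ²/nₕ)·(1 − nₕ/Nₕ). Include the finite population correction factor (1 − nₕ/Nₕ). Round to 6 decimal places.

0.024041

N = 15257; Wₕ = Nₕ/N.
sector 1: (6930/15257)²·9.4²/802·(1 − 802/6930) = 0.020099953
sector 2: (2615/15257)²·5.6²/531·(1 − 531/2615) = 0.001382651
sector 3: (5712/15257)²·4.5²/929·(1 − 929/5712) = 0.002558348
Sum = 0.024040952 → 0.024041.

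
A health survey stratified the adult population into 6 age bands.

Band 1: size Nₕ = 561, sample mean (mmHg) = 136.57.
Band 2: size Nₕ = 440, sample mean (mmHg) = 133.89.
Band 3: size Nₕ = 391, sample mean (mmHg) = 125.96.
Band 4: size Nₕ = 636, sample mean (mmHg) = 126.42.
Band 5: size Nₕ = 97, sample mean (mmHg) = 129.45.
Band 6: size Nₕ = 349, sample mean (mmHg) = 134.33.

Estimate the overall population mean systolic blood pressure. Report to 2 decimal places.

131.21

x̄_st = (Σ Nₕx̄ₕ) / (Σ Nₕ) = (561·136.57 + 440·133.89 + 391·125.96 + 636·126.42 + 97·129.45 + 349·134.33) / 2474
= 324618.67 / 2474 = 131.2121... → 131.21.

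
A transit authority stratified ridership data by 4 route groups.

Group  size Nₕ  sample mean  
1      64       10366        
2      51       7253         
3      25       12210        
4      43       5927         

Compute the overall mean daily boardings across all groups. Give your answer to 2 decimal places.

N = 183; weights Wₕ = Nₕ/N = (0.3497, 0.2787, 0.1366, 0.2350).
x̄_st = Σ Wₕ·x̄ₕ = 0.3497·10366 + 0.2787·7253 + 0.1366·12210 + 0.2350·5927 ≈ 8707.3115...
→ 8707.31.

8707.31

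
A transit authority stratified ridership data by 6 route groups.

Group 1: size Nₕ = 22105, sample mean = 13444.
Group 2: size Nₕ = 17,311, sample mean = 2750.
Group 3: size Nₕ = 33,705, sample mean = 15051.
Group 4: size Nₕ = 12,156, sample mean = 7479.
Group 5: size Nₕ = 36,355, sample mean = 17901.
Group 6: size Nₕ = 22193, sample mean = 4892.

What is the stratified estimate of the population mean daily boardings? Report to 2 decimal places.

11836.28

N = 143825; weights Wₕ = Nₕ/N = (0.1537, 0.1204, 0.2343, 0.0845, 0.2528, 0.1543).
x̄_st = Σ Wₕ·x̄ₕ = 0.1537·13444 + 0.1204·2750 + 0.2343·15051 + 0.0845·7479 + 0.2528·17901 + 0.1543·4892 ≈ 11836.2771...
→ 11836.28.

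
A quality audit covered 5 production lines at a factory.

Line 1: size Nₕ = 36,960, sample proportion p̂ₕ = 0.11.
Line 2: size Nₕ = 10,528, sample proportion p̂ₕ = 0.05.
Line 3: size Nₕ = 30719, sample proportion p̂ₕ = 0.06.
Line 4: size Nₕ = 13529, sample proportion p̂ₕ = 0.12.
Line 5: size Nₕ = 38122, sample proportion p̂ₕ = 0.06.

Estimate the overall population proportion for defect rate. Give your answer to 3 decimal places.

Wₕ = Nₕ/N with N = 129858: 0.2846, 0.0811, 0.2366, 0.1042, 0.2936.
p̂_st = 0.2846·0.11 + 0.0811·0.05 + 0.2366·0.06 + 0.1042·0.12 + 0.2936·0.06 ≈ 0.07967... → 0.080.

0.080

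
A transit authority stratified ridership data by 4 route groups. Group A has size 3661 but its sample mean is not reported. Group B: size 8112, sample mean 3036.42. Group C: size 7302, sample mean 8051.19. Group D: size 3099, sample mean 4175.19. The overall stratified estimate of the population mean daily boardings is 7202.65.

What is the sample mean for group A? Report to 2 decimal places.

17304.40

Σ Nₕx̄ₕ = N·μ, so 3661·x̄_A = 22174·7202.65 − (8112·3036.42 + 7302·8051.19 + 3099·4175.19).
= 159711561.1 − 96360142.23 = 63351418.87.
x̄_A = 63351418.87 / 3661 = 17304.4029... → 17304.40.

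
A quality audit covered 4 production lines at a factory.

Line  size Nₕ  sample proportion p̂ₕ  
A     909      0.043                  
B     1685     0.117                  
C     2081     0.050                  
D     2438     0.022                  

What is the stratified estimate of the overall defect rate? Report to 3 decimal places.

Wₕ = Nₕ/N with N = 7113: 0.1278, 0.2369, 0.2926, 0.3428.
p̂_st = 0.1278·0.043 + 0.2369·0.117 + 0.2926·0.050 + 0.3428·0.022 ≈ 0.05538... → 0.055.

0.055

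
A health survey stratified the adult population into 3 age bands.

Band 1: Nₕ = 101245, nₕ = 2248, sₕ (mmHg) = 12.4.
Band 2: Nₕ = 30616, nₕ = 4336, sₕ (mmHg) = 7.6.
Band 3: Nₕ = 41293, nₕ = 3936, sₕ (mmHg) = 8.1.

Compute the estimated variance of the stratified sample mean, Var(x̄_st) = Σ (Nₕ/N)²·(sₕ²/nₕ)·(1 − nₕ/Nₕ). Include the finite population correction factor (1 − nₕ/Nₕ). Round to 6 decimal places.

N = 173154. Term for each stratum: Wₕ²sₕ²/nₕ·(1−nₕ/Nₕ).
Var(x̄_st) = 0.022865338 + 0.000357476 + 0.000857627 = 0.024080441 → 0.024080.

0.024080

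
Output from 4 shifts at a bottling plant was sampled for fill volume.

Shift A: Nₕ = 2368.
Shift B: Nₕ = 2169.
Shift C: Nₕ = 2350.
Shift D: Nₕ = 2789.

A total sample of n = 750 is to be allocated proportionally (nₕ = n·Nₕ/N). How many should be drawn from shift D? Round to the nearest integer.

Share of shift D = 2789/9676 = 0.28824.
Allocate 750 × 0.28824 = 216.179... → 216.

216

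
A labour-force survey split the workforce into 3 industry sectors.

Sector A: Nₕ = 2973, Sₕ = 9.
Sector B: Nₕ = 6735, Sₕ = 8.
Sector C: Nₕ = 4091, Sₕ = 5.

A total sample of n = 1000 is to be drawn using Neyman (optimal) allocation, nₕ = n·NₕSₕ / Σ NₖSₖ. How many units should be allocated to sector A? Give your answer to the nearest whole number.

265

Σ NₕSₕ = 2973·9 + 6735·8 + 4091·5 = 101092.
Share for A: 26757/101092 = 0.26468.
n_A = 1000 × 0.26468 = 264.680... → 265.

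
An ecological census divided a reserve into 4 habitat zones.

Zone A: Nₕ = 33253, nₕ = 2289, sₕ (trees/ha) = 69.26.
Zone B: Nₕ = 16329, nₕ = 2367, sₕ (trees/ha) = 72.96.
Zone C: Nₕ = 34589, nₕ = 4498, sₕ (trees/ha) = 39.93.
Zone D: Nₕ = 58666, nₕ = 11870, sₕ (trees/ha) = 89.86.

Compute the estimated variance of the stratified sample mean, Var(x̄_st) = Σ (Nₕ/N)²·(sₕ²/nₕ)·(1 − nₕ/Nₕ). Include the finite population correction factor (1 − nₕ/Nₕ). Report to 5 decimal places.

0.24051

N = 142837. Term for each stratum: Wₕ²sₕ²/nₕ·(1−nₕ/Nₕ).
Var(x̄_st) = 0.10576102 + 0.02513027 + 0.01808308 + 0.09153683 = 0.24051120 → 0.24051.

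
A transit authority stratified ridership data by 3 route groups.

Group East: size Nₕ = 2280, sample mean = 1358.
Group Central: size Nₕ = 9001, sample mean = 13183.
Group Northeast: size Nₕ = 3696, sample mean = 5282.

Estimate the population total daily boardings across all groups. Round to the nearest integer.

Estimate total by summing Nₕ·x̄ₕ over strata.
2280·1358 + 9001·13183 + 3696·5282 = 3096240 + 118660183 + 19522272 = 141278695.

141278695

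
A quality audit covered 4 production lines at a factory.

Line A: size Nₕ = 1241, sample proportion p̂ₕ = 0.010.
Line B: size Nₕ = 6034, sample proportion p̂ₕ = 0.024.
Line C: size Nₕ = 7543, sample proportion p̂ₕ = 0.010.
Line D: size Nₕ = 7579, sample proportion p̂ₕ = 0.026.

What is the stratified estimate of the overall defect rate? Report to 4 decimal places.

Wₕ = Nₕ/N with N = 22397: 0.0554, 0.2694, 0.3368, 0.3384.
p̂_st = 0.0554·0.010 + 0.2694·0.024 + 0.3368·0.010 + 0.3384·0.026 ≈ 0.019186... → 0.0192.

0.0192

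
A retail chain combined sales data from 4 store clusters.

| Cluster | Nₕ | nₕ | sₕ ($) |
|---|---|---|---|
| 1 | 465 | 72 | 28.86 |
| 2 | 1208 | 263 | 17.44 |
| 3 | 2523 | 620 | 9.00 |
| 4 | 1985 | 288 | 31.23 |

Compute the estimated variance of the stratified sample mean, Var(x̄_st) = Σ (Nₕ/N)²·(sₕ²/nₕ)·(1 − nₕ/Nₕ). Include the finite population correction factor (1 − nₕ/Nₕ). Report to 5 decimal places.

0.40490

N = 6181. Term for each stratum: Wₕ²sₕ²/nₕ·(1−nₕ/Nₕ).
Var(x̄_st) = 0.05533350 + 0.03455560 + 0.01641844 + 0.29859075 = 0.40489829 → 0.40490.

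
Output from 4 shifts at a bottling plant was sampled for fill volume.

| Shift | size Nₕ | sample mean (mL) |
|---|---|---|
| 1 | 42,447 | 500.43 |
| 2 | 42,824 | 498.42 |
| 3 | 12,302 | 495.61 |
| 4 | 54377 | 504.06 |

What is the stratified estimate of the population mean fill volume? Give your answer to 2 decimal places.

x̄_st = (Σ Nₕx̄ₕ) / (Σ Nₕ) = (42447·500.43 + 42824·498.42 + 12302·495.61 + 54377·504.06) / 151950
= 76092355.13 / 151950 = 500.7723... → 500.77.

500.77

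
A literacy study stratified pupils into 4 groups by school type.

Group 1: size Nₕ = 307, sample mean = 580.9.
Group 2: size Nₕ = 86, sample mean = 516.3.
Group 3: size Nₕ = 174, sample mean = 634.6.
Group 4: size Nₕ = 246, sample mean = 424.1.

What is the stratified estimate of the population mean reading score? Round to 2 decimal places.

538.11

N = 307 + 86 + 174 + 246 = 813.
The stratified mean weights each stratum mean by its population share Nₕ/N.
Σ Nₕx̄ₕ = 307·580.9 + 86·516.3 + 174·634.6 + 246·424.1 = 178336.3 + 44401.8 + 110420.4 + 104328.6 = 437487.1.
Divide by N: 437487.1 / 813 = 538.1145... → 538.11.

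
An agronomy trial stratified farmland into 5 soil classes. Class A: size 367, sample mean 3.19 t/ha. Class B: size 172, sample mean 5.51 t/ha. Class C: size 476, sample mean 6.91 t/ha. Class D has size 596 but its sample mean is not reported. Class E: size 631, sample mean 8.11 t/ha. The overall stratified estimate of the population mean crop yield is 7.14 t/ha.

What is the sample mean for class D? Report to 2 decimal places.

N = 367 + 172 + 476 + 596 + 631 = 2242.
Overall total = μ·N = 7.14·2242 = 16007.88.
Subtract the known strata: 367·3.19 + 172·5.51 + 476·6.91 + 631·8.11 = 10525.02.
Remaining total for class D: 16007.88 − 10525.02 = 5482.86.
Divide by its size: 5482.86 / 596 = 9.1994... → 9.20.

9.20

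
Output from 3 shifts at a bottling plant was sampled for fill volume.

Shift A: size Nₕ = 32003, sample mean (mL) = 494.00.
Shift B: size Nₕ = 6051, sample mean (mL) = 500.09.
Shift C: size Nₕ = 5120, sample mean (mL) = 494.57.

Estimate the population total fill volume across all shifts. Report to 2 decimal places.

21367724.99

Estimate total by summing Nₕ·x̄ₕ over strata.
32003·494.00 + 6051·500.09 + 5120·494.57 = 15809482 + 3026044.59 + 2532198.4 = 21367724.99.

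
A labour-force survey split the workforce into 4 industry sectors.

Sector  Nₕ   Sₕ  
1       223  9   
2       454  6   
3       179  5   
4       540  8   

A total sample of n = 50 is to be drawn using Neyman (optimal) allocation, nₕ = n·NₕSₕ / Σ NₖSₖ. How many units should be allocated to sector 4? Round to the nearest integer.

1: NₕSₕ = 223·9 = 2007
2: NₕSₕ = 454·6 = 2724
3: NₕSₕ = 179·5 = 895
4: NₕSₕ = 540·8 = 4320
Σ NₕSₕ = 9946.
n_4 = 50·4320/9946 = 21.717... → 22.

22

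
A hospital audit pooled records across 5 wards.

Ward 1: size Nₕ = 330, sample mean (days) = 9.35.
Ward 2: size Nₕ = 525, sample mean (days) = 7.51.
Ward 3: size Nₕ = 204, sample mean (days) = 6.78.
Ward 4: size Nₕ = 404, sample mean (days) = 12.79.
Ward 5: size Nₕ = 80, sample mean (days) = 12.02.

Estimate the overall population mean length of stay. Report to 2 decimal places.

N = 330 + 525 + 204 + 404 + 80 = 1543.
Weight each subgroup mean by Nₕ/N and sum.
Σ Nₕx̄ₕ = 330·9.35 + 525·7.51 + 204·6.78 + 404·12.79 + 80·12.02 = 3085.5 + 3942.75 + 1383.12 + 5167.16 + 961.6 = 14540.13.
Divide by N: 14540.13 / 1543 = 9.4233... → 9.42.

9.42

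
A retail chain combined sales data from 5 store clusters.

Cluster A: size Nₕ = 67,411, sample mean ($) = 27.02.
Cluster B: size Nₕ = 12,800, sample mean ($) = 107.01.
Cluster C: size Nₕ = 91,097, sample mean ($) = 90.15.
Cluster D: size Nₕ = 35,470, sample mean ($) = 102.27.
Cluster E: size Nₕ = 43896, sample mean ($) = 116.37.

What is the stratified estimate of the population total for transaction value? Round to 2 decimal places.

20139262.19

Population total = Σ Nₕ·x̄ₕ (each stratum's size times its mean).
67411·27.02 + 12800·107.01 + 91097·90.15 + 35470·102.27 + 43896·116.37 = 1821445.22 + 1369728 + 8212394.55 + 3627516.9 + 5108177.52 = 20139262.19.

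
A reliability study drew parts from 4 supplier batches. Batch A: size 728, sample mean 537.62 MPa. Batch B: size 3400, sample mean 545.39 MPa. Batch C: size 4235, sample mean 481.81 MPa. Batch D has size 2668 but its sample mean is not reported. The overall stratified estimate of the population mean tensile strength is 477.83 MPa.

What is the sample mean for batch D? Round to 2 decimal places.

N = 728 + 3400 + 4235 + 2668 = 11031.
Overall total = μ·N = 477.83·11031 = 5270942.73.
Subtract the known strata: 728·537.62 + 3400·545.39 + 4235·481.81 = 4286178.71.
Remaining total for batch D: 5270942.73 − 4286178.71 = 984764.02.
Divide by its size: 984764.02 / 2668 = 369.1020... → 369.10.

369.10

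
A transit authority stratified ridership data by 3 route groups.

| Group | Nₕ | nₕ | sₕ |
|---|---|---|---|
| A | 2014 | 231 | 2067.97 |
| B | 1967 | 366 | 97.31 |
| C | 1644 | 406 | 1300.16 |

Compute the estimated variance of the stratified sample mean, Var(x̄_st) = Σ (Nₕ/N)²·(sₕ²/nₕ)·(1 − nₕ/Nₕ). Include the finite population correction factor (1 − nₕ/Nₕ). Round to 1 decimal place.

N = 5625. Term for each stratum: Wₕ²sₕ²/nₕ·(1−nₕ/Nₕ).
Var(x̄_st) = 2101.0783 + 2.5750 + 267.8212 = 2371.4746 → 2371.5.

2371.5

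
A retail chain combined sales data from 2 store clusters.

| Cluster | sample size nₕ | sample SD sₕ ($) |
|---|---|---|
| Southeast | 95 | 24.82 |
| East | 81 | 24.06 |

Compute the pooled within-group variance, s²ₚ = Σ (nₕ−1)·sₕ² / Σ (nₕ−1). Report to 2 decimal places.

598.95

Degrees of freedom: 94 + 80 = 174.
Σ(nₕ−1)sₕ² = 94·616.0324 + 80·578.8836 = 104217.7336.
s²ₚ = 104217.7336 / 174 = 598.9525... → 598.95.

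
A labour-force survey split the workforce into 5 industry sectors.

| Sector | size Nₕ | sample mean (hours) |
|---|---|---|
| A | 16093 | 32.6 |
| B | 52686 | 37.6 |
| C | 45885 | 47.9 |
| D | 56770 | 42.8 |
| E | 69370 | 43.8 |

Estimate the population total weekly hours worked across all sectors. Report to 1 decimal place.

A: 16093·32.6 = 524631.8
B: 52686·37.6 = 1980993.6
C: 45885·47.9 = 2197891.5
D: 56770·42.8 = 2429756
E: 69370·43.8 = 3038406
τ̂ = Σ Nₕx̄ₕ = 10171678.9.

10171678.9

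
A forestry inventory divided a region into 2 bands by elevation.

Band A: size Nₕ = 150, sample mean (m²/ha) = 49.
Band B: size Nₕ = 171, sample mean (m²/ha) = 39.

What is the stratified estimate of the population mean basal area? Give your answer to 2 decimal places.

43.67

N = 150 + 171 = 321.
The stratified mean weights each stratum mean by its population share Nₕ/N.
Σ Nₕx̄ₕ = 150·49 + 171·39 = 7350 + 6669 = 14019.
Divide by N: 14019 / 321 = 43.6729... → 43.67.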